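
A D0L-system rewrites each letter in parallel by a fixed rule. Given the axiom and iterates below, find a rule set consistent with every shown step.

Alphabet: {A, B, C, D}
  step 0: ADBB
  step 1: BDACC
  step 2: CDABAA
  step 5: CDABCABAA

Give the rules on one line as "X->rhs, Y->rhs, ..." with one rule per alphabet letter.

  step 1 ⇒ step 2: BDACC ⇒ C·DA·B·A·A
    A ↦ B
    B ↦ C
    C ↦ A
    D ↦ DA

A->B, B->C, C->A, D->DA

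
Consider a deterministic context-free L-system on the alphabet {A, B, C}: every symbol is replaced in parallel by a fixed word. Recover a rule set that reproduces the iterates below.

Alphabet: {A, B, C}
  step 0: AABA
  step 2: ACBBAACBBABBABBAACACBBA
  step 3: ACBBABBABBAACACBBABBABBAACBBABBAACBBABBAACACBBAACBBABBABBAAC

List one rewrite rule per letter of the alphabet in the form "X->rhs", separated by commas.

  step 2 ⇒ step 3: ACBBAACBBABBABBAACACBBA ⇒ AC·BBA·BBA·BBA·AC·AC·BBA·BBA·BBA·AC·BBA·BBA·AC·BBA·BBA·AC·AC·BBA·AC·BBA·BBA·BBA·AC
    A ↦ AC
    B ↦ BBA
    C ↦ BBA

A->AC, B->BBA, C->BBA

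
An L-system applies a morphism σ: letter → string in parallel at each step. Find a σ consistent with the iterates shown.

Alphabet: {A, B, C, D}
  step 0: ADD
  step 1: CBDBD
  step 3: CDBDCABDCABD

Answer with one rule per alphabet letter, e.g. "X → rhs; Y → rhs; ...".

  step 0 ⇒ step 1: ADD ⇒ C·BD·BD
    A ↦ C
    D ↦ BD
    B ↦ A  (constrained at step 1)
    C ↦ CD  (constrained at step 1)

A->C, B->A, C->CD, D->BD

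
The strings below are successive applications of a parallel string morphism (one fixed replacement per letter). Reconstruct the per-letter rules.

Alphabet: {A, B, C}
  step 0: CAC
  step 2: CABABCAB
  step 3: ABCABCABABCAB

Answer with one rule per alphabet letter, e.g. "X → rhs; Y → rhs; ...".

A->C, B->AB, C->AB

  step 2 ⇒ step 3: CABABCAB ⇒ AB·C·AB·C·AB·AB·C·AB
    A ↦ C
    B ↦ AB
    C ↦ AB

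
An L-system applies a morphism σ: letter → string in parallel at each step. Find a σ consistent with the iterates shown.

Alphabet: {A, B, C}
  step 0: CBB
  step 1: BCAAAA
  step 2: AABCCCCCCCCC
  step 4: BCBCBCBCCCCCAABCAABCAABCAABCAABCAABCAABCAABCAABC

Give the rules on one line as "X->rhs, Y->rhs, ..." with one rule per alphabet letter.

A->CC, B->AA, C->BC

  step 1 ⇒ step 2: BCAAAA ⇒ AA·BC·CC·CC·CC·CC
    A ↦ CC
    B ↦ AA
    C ↦ BC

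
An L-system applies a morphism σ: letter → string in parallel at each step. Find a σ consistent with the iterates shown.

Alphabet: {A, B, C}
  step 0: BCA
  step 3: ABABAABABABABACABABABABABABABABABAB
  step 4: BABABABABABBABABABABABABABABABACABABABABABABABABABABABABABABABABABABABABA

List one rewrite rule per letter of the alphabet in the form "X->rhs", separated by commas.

A->BAB, B->A, C->ACA

  step 3 ⇒ step 4: ABABAABABABABACABABABABABABABABABAB ⇒ BAB·A·BAB·A·BAB·BAB·A·BAB·A·BAB·A·BAB·A·BAB·ACA·BAB·A·BAB·A·BAB·A·BAB·A·BAB·A·BAB·A·BAB·A·BAB·A·BAB·A·BAB·A
    A ↦ BAB
    B ↦ A
    C ↦ ACA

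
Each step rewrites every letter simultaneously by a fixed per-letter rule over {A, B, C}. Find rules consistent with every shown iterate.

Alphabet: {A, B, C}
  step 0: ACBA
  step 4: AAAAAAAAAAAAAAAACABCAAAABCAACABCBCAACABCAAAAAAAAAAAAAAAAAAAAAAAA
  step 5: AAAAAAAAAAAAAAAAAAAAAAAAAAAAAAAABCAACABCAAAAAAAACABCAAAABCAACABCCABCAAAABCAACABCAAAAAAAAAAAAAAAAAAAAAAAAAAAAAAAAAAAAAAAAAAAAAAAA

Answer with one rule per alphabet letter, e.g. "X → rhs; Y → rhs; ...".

  step 4 ⇒ step 5: AAAAAAAAAAAAAAAACABCAAAABCAACABCBCAACABCAAAAAAAAAAAAAAAAAAAAAAAA ⇒ AA·AA·AA·AA·AA·AA·AA·AA·AA·AA·AA·AA·AA·AA·AA·AA·BC·AA·CA·BC·AA·AA·AA·AA·CA·BC·AA·AA·BC·AA·CA·BC·CA·BC·AA·AA·BC·AA·CA·BC·AA·AA·AA·AA·AA·AA·AA·AA·AA·AA·AA·AA·AA·AA·AA·AA·AA·AA·AA·AA·AA·AA·AA·AA
    A ↦ AA
    B ↦ CA
    C ↦ BC

A->AA, B->CA, C->BC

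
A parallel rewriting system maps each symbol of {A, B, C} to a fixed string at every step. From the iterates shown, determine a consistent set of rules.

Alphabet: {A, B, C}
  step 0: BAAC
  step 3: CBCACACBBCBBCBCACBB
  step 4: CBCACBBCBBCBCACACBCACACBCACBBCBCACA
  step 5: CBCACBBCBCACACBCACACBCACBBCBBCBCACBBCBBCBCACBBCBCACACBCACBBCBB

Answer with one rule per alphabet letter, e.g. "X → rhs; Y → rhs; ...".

A->B, B->CA, C->CB

  step 4 ⇒ step 5: CBCACBBCBBCBCACACBCACACBCACBBCBCACA ⇒ CB·CA·CB·B·CB·CA·CA·CB·CA·CA·CB·CA·CB·B·CB·B·CB·CA·CB·B·CB·B·CB·CA·CB·B·CB·CA·CA·CB·CA·CB·B·CB·B
    A ↦ B
    B ↦ CA
    C ↦ CB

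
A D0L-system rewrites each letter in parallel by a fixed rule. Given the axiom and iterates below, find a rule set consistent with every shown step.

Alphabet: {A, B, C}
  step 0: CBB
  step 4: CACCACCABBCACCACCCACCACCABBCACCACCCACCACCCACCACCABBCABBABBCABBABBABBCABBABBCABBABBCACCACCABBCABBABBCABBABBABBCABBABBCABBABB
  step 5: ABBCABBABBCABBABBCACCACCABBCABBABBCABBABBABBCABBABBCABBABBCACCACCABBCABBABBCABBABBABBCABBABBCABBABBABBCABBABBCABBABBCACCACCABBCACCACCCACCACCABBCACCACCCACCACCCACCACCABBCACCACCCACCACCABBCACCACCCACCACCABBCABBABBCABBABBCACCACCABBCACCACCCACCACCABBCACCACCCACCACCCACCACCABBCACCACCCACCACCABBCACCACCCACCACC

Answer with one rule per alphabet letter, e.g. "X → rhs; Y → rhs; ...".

  step 4 ⇒ step 5: CACCACCABBCACCACCCACCACCABBCACCACCCACCACCCACCACCABBCABBABBCABBABBABBCABBABBCABBABBCACCACCABBCABBABBCABBABBABBCABBABBCABBABB ⇒ ABB·C·ABB·ABB·C·ABB·ABB·C·ACC·ACC·ABB·C·ABB·ABB·C·ABB·ABB·ABB·C·ABB·ABB·C·ABB·ABB·C·ACC·ACC·ABB·C·ABB·ABB·C·ABB·ABB·ABB·C·ABB·ABB·C·ABB·ABB·ABB·C·ABB·ABB·C·ABB·ABB·C·ACC·ACC·ABB·C·ACC·ACC·C·ACC·ACC·ABB·C·ACC·ACC·C·ACC·ACC·C·ACC·ACC·ABB·C·ACC·ACC·C·ACC·ACC·ABB·C·ACC·ACC·C·ACC·ACC·ABB·C·ABB·ABB·C·ABB·ABB·C·ACC·ACC·ABB·C·ACC·ACC·C·ACC·ACC·ABB·C·ACC·ACC·C·ACC·ACC·C·ACC·ACC·ABB·C·ACC·ACC·C·ACC·ACC·ABB·C·ACC·ACC·C·ACC·ACC
    A ↦ C
    B ↦ ACC
    C ↦ ABB

A->C, B->ACC, C->ABB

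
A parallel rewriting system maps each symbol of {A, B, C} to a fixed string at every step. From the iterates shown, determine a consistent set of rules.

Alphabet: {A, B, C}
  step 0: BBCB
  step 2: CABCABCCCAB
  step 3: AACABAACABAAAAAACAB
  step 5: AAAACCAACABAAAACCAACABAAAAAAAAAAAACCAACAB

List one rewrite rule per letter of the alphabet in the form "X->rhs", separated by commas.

  step 2 ⇒ step 3: CABCABCCCAB ⇒ AA·C·AB·AA·C·AB·AA·AA·AA·C·AB
    A ↦ C
    B ↦ AB
    C ↦ AA

A->C, B->AB, C->AA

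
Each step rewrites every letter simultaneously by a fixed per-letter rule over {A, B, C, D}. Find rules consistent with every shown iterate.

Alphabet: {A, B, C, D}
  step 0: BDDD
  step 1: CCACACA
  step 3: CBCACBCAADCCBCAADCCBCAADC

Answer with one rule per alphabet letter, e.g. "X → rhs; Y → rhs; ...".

A->CB, B->C, C->AD, D->CA

  step 0 ⇒ step 1: BDDD ⇒ C·CA·CA·CA
    B ↦ C
    D ↦ CA
    A ↦ CB  (constrained at step 1)
    C ↦ AD  (constrained at step 1)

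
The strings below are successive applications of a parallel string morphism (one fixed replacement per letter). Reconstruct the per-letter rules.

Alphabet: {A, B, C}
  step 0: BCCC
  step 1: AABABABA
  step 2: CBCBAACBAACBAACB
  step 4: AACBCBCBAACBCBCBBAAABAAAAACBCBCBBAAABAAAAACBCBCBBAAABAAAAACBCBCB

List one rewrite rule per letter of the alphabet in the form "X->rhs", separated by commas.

  step 1 ⇒ step 2: AABABABA ⇒ CB·CB·AA·CB·AA·CB·AA·CB
    A ↦ CB
    B ↦ AA
  step 0 ⇒ step 1: BCCC ⇒ AA·BA·BA·BA
    C ↦ BA

A->CB, B->AA, C->BA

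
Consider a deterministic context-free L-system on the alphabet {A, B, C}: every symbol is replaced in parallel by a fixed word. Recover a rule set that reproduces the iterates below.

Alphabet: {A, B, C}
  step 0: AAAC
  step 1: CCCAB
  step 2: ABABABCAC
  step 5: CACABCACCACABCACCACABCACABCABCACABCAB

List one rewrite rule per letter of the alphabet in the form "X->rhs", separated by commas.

  step 1 ⇒ step 2: CCCAB ⇒ AB·AB·AB·C·AC
    A ↦ C
    B ↦ AC
    C ↦ AB

A->C, B->AC, C->AB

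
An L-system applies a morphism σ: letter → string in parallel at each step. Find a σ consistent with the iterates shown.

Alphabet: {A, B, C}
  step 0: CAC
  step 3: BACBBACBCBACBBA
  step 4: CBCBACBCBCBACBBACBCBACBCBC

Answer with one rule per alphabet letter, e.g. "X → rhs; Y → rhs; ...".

A->C, B->CB, C->BA

  step 3 ⇒ step 4: BACBBACBCBACBBA ⇒ CB·C·BA·CB·CB·C·BA·CB·BA·CB·C·BA·CB·CB·C
    A ↦ C
    B ↦ CB
    C ↦ BA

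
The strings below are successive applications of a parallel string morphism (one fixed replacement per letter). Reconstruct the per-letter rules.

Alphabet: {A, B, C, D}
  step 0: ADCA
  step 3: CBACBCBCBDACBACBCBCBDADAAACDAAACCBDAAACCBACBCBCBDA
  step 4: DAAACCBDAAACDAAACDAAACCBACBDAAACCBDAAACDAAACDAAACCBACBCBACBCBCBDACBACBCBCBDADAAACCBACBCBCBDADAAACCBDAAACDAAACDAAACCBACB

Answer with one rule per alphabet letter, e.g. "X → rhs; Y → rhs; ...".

A->CB, B->AAC, C->DA, D->CBA

  step 3 ⇒ step 4: CBACBCBCBDACBACBCBCBDADAAACDAAACCBDAAACCBACBCBCBDA ⇒ DA·AAC·CB·DA·AAC·DA·AAC·DA·AAC·CBA·CB·DA·AAC·CB·DA·AAC·DA·AAC·DA·AAC·CBA·CB·CBA·CB·CB·CB·DA·CBA·CB·CB·CB·DA·DA·AAC·CBA·CB·CB·CB·DA·DA·AAC·CB·DA·AAC·DA·AAC·DA·AAC·CBA·CB
    A ↦ CB
    B ↦ AAC
    C ↦ DA
    D ↦ CBA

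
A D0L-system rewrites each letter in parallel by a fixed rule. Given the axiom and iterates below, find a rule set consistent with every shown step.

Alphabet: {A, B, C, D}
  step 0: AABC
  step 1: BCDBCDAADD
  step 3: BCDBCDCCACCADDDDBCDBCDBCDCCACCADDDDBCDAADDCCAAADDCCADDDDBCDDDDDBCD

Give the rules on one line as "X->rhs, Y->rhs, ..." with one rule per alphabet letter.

  step 0 ⇒ step 1: AABC ⇒ BCD·BCD·AA·DD
    A ↦ BCD
    B ↦ AA
    C ↦ DD
    D ↦ CCA  (constrained at step 1)

A->BCD, B->AA, C->DD, D->CCA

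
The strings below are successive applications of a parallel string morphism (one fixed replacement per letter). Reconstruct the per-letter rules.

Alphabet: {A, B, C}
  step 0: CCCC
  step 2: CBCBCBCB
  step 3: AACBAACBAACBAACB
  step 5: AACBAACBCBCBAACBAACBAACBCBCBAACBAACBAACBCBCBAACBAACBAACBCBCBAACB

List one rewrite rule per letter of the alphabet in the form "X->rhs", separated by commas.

A->CB, B->ACB, C->A

  step 2 ⇒ step 3: CBCBCBCB ⇒ A·ACB·A·ACB·A·ACB·A·ACB
    B ↦ ACB
    C ↦ A
    A ↦ CB  (constrained at step 3)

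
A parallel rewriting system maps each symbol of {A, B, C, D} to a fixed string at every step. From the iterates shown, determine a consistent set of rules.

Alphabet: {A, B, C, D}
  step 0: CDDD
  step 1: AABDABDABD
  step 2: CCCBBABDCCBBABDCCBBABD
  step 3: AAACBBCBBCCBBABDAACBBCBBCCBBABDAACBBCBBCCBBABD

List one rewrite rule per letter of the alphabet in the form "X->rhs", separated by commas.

A->C, B->CBB, C->A, D->ABD

  step 2 ⇒ step 3: CCCBBABDCCBBABDCCBBABD ⇒ A·A·A·CBB·CBB·C·CBB·ABD·A·A·CBB·CBB·C·CBB·ABD·A·A·CBB·CBB·C·CBB·ABD
    A ↦ C
    B ↦ CBB
    C ↦ A
    D ↦ ABD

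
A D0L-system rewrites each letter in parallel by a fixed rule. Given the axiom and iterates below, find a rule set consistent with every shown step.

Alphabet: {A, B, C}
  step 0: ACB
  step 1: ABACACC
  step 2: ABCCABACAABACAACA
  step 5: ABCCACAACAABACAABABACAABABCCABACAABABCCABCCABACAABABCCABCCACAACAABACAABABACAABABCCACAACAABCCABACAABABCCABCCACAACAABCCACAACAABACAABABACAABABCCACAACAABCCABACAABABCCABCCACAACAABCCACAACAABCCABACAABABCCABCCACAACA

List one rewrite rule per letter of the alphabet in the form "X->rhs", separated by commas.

  step 1 ⇒ step 2: ABACACC ⇒ AB·CC·AB·ACA·AB·ACA·ACA
    A ↦ AB
    B ↦ CC
    C ↦ ACA

A->AB, B->CC, C->ACA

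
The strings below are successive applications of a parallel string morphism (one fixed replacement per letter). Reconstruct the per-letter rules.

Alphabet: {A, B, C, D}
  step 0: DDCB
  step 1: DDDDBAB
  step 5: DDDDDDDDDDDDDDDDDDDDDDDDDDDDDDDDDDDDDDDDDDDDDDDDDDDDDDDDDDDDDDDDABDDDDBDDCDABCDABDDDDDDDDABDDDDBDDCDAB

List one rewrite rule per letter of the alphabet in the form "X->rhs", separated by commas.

A->CD, B->AB, C->B, D->DD

  step 0 ⇒ step 1: DDCB ⇒ DD·DD·B·AB
    B ↦ AB
    C ↦ B
    D ↦ DD
    A ↦ CD  (constrained at step 1)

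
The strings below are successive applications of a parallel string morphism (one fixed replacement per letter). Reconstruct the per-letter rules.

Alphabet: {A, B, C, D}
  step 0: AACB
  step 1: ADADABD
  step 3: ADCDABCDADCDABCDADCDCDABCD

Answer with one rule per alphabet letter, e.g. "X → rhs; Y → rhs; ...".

  step 0 ⇒ step 1: AACB ⇒ AD·AD·AB·D
    A ↦ AD
    B ↦ D
    C ↦ AB
    D ↦ CD  (constrained at step 1)

A->AD, B->D, C->AB, D->CD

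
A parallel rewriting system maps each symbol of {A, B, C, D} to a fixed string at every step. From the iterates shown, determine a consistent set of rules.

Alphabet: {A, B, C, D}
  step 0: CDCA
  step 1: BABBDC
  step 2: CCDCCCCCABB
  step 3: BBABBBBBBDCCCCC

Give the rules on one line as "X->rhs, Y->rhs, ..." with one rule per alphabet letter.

A->DC, B->CC, C->B, D->AB

  step 2 ⇒ step 3: CCDCCCCCABB ⇒ B·B·AB·B·B·B·B·B·DC·CC·CC
    A ↦ DC
    B ↦ CC
    C ↦ B
    D ↦ AB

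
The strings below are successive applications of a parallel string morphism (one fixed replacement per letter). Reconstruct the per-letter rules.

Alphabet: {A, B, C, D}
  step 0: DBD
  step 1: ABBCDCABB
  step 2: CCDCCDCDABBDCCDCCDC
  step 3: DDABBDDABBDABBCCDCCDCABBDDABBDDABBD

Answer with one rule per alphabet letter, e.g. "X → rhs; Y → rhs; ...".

A->C, B->CDC, C->D, D->ABB

  step 2 ⇒ step 3: CCDCCDCDABBDCCDCCDC ⇒ D·D·ABB·D·D·ABB·D·ABB·C·CDC·CDC·ABB·D·D·ABB·D·D·ABB·D
    A ↦ C
    B ↦ CDC
    C ↦ D
    D ↦ ABB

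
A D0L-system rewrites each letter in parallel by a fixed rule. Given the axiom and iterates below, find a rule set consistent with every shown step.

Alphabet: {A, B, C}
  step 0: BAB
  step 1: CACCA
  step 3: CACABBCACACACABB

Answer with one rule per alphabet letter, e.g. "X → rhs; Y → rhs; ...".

  step 0 ⇒ step 1: BAB ⇒ CA·C·CA
    A ↦ C
    B ↦ CA
    C ↦ BB  (constrained at step 1)

A->C, B->CA, C->BB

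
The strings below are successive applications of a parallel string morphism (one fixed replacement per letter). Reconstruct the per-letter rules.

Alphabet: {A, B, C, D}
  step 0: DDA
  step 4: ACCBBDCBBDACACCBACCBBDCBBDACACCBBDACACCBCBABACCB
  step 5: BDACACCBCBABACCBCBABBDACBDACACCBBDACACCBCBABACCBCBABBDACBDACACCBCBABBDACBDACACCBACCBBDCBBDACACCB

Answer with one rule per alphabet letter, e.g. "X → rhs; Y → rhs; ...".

  step 4 ⇒ step 5: ACCBBDCBBDACACCBACCBBDCBBDACACCBBDACACCBCBABACCB ⇒ BD·AC·AC·CB·CB·AB·AC·CB·CB·AB·BD·AC·BD·AC·AC·CB·BD·AC·AC·CB·CB·AB·AC·CB·CB·AB·BD·AC·BD·AC·AC·CB·CB·AB·BD·AC·BD·AC·AC·CB·AC·CB·BD·CB·BD·AC·AC·CB
    A ↦ BD
    B ↦ CB
    C ↦ AC
    D ↦ AB

A->BD, B->CB, C->AC, D->AB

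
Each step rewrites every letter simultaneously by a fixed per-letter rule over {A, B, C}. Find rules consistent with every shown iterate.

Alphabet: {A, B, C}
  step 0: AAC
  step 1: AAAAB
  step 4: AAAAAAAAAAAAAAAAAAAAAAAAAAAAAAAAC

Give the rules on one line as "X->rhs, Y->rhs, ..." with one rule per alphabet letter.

A->AA, B->C, C->B

  step 0 ⇒ step 1: AAC ⇒ AA·AA·B
    A ↦ AA
    C ↦ B
    B ↦ C  (constrained at step 1)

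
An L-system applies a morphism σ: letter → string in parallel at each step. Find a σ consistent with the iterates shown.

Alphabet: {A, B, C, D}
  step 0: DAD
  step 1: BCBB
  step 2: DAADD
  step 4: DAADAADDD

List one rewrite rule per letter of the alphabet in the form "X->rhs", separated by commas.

A->CB, B->D, C->AA, D->B

  step 1 ⇒ step 2: BCBB ⇒ D·AA·D·D
    B ↦ D
    C ↦ AA
  step 0 ⇒ step 1: DAD ⇒ B·CB·B
    A ↦ CB
  step 0 ⇒ step 1: DAD ⇒ B·CB·B
    D ↦ B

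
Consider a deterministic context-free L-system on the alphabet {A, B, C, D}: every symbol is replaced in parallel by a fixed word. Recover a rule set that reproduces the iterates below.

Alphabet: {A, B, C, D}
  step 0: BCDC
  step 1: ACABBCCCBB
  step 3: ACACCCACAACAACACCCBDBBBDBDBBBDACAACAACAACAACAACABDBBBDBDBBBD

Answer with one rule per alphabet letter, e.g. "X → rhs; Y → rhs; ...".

A->BD, B->ACA, C->BB, D->CCC

  step 0 ⇒ step 1: BCDC ⇒ ACA·BB·CCC·BB
    B ↦ ACA
    C ↦ BB
    D ↦ CCC
    A ↦ BD  (constrained at step 1)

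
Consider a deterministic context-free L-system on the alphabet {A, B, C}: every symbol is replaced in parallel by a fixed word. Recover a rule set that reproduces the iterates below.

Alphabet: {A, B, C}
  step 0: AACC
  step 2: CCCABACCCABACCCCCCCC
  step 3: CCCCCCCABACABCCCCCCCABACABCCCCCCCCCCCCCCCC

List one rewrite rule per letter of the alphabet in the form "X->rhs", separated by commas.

A->CAB, B->A, C->CC

  step 2 ⇒ step 3: CCCABACCCABACCCCCCCC ⇒ CC·CC·CC·CAB·A·CAB·CC·CC·CC·CAB·A·CAB·CC·CC·CC·CC·CC·CC·CC·CC
    A ↦ CAB
    B ↦ A
    C ↦ CC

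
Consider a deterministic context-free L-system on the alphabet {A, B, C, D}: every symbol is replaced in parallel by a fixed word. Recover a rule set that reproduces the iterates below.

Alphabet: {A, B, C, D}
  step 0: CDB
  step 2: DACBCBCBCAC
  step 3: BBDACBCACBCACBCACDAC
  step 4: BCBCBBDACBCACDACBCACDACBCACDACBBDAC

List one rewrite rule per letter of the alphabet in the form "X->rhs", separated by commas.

  step 3 ⇒ step 4: BBDACBCACBCACBCACDAC ⇒ BC·BC·BB·D·AC·BC·AC·D·AC·BC·AC·D·AC·BC·AC·D·AC·BB·D·AC
    A ↦ D
    B ↦ BC
    C ↦ AC
    D ↦ BB

A->D, B->BC, C->AC, D->BB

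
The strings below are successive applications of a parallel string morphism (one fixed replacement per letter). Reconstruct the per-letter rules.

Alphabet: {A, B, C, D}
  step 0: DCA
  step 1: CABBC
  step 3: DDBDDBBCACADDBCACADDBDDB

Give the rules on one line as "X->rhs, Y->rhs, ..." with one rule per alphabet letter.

  step 0 ⇒ step 1: DCA ⇒ CA·B·BC
    A ↦ BC
    C ↦ B
    D ↦ CA
    B ↦ DDB  (constrained at step 1)

A->BC, B->DDB, C->B, D->CA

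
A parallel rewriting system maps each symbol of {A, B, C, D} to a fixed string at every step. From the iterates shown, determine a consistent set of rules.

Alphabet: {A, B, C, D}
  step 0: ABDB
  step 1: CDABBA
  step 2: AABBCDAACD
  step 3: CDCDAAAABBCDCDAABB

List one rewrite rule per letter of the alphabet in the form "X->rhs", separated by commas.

A->CD, B->A, C->AA, D->BB

  step 2 ⇒ step 3: AABBCDAACD ⇒ CD·CD·A·A·AA·BB·CD·CD·AA·BB
    A ↦ CD
    B ↦ A
    C ↦ AA
    D ↦ BB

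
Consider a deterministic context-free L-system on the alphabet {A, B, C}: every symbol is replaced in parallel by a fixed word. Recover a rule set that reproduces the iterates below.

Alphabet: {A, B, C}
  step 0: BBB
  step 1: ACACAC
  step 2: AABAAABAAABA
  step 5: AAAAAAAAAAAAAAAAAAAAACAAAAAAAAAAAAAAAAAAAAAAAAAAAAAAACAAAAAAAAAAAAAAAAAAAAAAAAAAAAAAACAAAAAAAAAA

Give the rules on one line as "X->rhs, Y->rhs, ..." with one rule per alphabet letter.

A->AA, B->AC, C->BA

  step 1 ⇒ step 2: ACACAC ⇒ AA·BA·AA·BA·AA·BA
    A ↦ AA
    C ↦ BA
  step 0 ⇒ step 1: BBB ⇒ AC·AC·AC
    B ↦ AC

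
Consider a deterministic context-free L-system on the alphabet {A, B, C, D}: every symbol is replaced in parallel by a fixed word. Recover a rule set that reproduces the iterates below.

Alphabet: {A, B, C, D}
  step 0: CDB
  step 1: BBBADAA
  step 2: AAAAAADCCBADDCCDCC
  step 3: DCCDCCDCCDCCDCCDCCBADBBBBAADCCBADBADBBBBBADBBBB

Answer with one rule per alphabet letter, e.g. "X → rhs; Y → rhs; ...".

  step 2 ⇒ step 3: AAAAAADCCBADDCCDCC ⇒ DCC·DCC·DCC·DCC·DCC·DCC·BAD·BB·BB·AA·DCC·BAD·BAD·BB·BB·BAD·BB·BB
    A ↦ DCC
    B ↦ AA
    C ↦ BB
    D ↦ BAD

A->DCC, B->AA, C->BB, D->BAD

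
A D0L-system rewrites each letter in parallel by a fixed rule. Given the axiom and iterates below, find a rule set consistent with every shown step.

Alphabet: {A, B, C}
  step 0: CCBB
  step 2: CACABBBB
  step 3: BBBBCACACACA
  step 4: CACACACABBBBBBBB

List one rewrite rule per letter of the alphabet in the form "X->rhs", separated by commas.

  step 3 ⇒ step 4: BBBBCACACACA ⇒ CA·CA·CA·CA·B·B·B·B·B·B·B·B
    A ↦ B
    B ↦ CA
    C ↦ B

A->B, B->CA, C->B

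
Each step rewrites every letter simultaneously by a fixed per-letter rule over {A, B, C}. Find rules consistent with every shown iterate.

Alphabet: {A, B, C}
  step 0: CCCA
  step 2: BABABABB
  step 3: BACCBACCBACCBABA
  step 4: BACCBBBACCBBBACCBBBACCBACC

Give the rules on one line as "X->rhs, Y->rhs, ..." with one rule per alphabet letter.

A->CC, B->BA, C->B

  step 3 ⇒ step 4: BACCBACCBACCBABA ⇒ BA·CC·B·B·BA·CC·B·B·BA·CC·B·B·BA·CC·BA·CC
    A ↦ CC
    B ↦ BA
    C ↦ B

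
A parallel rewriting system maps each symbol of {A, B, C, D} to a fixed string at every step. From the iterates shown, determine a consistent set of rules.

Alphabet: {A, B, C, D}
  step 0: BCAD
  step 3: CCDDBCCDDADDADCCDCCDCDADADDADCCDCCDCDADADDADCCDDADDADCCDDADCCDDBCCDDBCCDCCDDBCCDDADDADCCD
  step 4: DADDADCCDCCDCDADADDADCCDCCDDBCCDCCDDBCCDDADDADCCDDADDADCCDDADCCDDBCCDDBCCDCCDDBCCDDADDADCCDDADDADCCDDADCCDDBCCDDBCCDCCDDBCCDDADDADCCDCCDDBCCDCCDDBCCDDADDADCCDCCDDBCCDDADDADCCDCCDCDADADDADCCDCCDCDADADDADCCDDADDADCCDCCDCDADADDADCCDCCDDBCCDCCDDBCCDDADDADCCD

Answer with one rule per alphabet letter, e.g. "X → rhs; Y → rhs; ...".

A->DB, B->CDA, C->DAD, D->CCD

  step 3 ⇒ step 4: CCDDBCCDDADDADCCDCCDCDADADDADCCDCCDCDADADDADCCDDADDADCCDDADCCDDBCCDDBCCDCCDDBCCDDADDADCCD ⇒ DAD·DAD·CCD·CCD·CDA·DAD·DAD·CCD·CCD·DB·CCD·CCD·DB·CCD·DAD·DAD·CCD·DAD·DAD·CCD·DAD·CCD·DB·CCD·DB·CCD·CCD·DB·CCD·DAD·DAD·CCD·DAD·DAD·CCD·DAD·CCD·DB·CCD·DB·CCD·CCD·DB·CCD·DAD·DAD·CCD·CCD·DB·CCD·CCD·DB·CCD·DAD·DAD·CCD·CCD·DB·CCD·DAD·DAD·CCD·CCD·CDA·DAD·DAD·CCD·CCD·CDA·DAD·DAD·CCD·DAD·DAD·CCD·CCD·CDA·DAD·DAD·CCD·CCD·DB·CCD·CCD·DB·CCD·DAD·DAD·CCD
    A ↦ DB
    B ↦ CDA
    C ↦ DAD
    D ↦ CCD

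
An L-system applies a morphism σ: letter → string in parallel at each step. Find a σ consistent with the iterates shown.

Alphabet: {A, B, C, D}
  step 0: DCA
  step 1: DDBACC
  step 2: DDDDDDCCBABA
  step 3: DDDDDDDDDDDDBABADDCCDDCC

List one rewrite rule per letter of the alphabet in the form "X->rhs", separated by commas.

A->CC, B->DD, C->BA, D->DD

  step 2 ⇒ step 3: DDDDDDCCBABA ⇒ DD·DD·DD·DD·DD·DD·BA·BA·DD·CC·DD·CC
    A ↦ CC
    B ↦ DD
    C ↦ BA
    D ↦ DD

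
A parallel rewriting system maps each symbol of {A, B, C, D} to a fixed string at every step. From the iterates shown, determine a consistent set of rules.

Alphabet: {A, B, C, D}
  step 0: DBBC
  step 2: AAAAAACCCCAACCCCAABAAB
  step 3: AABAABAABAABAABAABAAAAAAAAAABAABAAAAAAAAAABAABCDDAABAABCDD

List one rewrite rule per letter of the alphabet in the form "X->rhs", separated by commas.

A->AAB, B->CDD, C->AA, D->CC

  step 2 ⇒ step 3: AAAAAACCCCAACCCCAABAAB ⇒ AAB·AAB·AAB·AAB·AAB·AAB·AA·AA·AA·AA·AAB·AAB·AA·AA·AA·AA·AAB·AAB·CDD·AAB·AAB·CDD
    A ↦ AAB
    B ↦ CDD
    C ↦ AA
    D ↦ CC  (constrained at step 0)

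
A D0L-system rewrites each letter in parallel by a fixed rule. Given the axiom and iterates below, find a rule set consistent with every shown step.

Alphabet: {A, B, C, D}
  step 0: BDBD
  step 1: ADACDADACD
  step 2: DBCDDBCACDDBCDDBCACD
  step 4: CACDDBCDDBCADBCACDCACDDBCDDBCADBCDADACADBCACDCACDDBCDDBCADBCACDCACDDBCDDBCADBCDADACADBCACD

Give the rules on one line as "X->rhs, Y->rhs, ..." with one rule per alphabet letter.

A->DB, B->ADA, C->CA, D->CD

  step 1 ⇒ step 2: ADACDADACD ⇒ DB·CD·DB·CA·CD·DB·CD·DB·CA·CD
    A ↦ DB
    C ↦ CA
    D ↦ CD
  step 0 ⇒ step 1: BDBD ⇒ ADA·CD·ADA·CD
    B ↦ ADA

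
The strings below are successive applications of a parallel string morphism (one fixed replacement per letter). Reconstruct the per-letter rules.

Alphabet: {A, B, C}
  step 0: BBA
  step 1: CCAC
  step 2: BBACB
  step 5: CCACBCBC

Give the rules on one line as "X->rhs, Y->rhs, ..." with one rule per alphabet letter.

A->AC, B->C, C->B

  step 1 ⇒ step 2: CCAC ⇒ B·B·AC·B
    A ↦ AC
    C ↦ B
  step 0 ⇒ step 1: BBA ⇒ C·C·AC
    B ↦ C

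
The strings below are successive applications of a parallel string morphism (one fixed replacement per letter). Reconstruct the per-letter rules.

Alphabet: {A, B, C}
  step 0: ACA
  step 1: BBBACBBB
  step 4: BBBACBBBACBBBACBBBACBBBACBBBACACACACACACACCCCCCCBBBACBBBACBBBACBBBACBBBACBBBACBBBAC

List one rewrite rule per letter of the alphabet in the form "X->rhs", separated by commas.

A->BBB, B->CC, C->AC

  step 0 ⇒ step 1: ACA ⇒ BBB·AC·BBB
    A ↦ BBB
    C ↦ AC
    B ↦ CC  (constrained at step 1)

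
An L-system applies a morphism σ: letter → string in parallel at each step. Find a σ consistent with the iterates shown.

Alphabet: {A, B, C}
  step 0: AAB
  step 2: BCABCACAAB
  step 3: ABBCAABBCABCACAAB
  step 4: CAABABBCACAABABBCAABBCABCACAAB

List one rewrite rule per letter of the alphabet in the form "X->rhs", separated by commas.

A->CA, B->AB, C->B

  step 3 ⇒ step 4: ABBCAABBCABCACAAB ⇒ CA·AB·AB·B·CA·CA·AB·AB·B·CA·AB·B·CA·B·CA·CA·AB
    A ↦ CA
    B ↦ AB
    C ↦ B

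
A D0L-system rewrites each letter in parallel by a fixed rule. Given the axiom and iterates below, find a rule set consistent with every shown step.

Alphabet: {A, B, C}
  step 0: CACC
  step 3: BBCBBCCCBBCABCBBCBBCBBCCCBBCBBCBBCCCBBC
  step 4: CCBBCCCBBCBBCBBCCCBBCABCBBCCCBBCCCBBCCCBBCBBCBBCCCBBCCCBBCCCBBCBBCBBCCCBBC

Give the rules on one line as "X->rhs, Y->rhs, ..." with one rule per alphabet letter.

A->AB, B->C, C->BBC

  step 3 ⇒ step 4: BBCBBCCCBBCABCBBCBBCBBCCCBBCBBCBBCCCBBC ⇒ C·C·BBC·C·C·BBC·BBC·BBC·C·C·BBC·AB·C·BBC·C·C·BBC·C·C·BBC·C·C·BBC·BBC·BBC·C·C·BBC·C·C·BBC·C·C·BBC·BBC·BBC·C·C·BBC
    A ↦ AB
    B ↦ C
    C ↦ BBC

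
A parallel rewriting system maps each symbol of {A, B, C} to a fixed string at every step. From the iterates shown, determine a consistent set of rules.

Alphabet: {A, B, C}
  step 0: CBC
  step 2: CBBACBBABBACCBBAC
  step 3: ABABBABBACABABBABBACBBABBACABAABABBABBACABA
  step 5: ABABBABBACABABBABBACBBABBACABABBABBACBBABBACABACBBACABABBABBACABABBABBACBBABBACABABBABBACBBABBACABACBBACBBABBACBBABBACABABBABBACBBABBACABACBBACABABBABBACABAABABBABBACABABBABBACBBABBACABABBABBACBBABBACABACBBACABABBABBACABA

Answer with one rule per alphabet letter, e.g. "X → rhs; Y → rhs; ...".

A->C, B->BBA, C->ABA

  step 2 ⇒ step 3: CBBACBBABBACCBBAC ⇒ ABA·BBA·BBA·C·ABA·BBA·BBA·C·BBA·BBA·C·ABA·ABA·BBA·BBA·C·ABA
    A ↦ C
    B ↦ BBA
    C ↦ ABA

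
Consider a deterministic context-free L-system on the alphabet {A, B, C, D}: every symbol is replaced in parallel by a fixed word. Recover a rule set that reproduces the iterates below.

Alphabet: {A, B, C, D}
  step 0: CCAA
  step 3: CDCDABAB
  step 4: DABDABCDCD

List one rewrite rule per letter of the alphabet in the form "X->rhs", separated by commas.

A->C, B->D, C->D, D->AB

  step 3 ⇒ step 4: CDCDABAB ⇒ D·AB·D·AB·C·D·C·D
    A ↦ C
    B ↦ D
    C ↦ D
    D ↦ AB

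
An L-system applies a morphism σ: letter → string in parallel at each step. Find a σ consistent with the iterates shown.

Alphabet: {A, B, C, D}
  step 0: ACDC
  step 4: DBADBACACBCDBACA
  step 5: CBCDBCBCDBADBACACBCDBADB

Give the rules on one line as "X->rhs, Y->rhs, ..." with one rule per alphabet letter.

  step 4 ⇒ step 5: DBADBACACBCDBACA ⇒ CB·C·DB·CB·C·DB·A·DB·A·C·A·CB·C·DB·A·DB
    A ↦ DB
    B ↦ C
    C ↦ A
    D ↦ CB

A->DB, B->C, C->A, D->CB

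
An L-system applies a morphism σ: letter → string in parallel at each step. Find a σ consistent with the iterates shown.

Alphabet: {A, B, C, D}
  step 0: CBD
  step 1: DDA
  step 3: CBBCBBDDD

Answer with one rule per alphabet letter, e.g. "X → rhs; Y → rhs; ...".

  step 0 ⇒ step 1: CBD ⇒ D·D·A
    B ↦ D
    C ↦ D
    D ↦ A
    A ↦ CBB  (constrained at step 1)

A->CBB, B->D, C->D, D->A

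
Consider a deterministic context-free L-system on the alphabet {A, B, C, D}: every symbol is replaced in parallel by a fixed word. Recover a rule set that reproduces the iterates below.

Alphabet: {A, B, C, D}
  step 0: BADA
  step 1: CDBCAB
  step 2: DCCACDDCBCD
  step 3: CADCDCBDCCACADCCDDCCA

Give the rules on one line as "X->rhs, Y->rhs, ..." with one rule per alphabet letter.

  step 2 ⇒ step 3: DCCACDDCBCD ⇒ CA·DC·DC·B·DC·CA·CA·DC·CD·DC·CA
    A ↦ B
    B ↦ CD
    C ↦ DC
    D ↦ CA

A->B, B->CD, C->DC, D->CA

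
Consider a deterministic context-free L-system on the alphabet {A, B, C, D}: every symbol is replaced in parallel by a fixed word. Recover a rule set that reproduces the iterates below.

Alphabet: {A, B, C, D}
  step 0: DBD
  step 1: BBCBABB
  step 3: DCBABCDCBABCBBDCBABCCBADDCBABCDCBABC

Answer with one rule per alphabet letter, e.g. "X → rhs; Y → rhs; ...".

  step 0 ⇒ step 1: DBD ⇒ BB·CBA·BB
    B ↦ CBA
    D ↦ BB
    A ↦ BC  (constrained at step 1)
    C ↦ D  (constrained at step 1)

A->BC, B->CBA, C->D, D->BB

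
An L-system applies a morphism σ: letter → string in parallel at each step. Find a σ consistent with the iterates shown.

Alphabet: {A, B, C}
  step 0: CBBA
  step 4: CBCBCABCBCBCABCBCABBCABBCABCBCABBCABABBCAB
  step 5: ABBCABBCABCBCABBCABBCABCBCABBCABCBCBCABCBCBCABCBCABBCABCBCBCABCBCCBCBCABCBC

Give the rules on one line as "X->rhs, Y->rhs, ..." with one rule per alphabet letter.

A->C, B->BC, C->AB

  step 4 ⇒ step 5: CBCBCABCBCBCABCBCABBCABBCABCBCABBCABABBCAB ⇒ AB·BC·AB·BC·AB·C·BC·AB·BC·AB·BC·AB·C·BC·AB·BC·AB·C·BC·BC·AB·C·BC·BC·AB·C·BC·AB·BC·AB·C·BC·BC·AB·C·BC·C·BC·BC·AB·C·BC
    A ↦ C
    B ↦ BC
    C ↦ AB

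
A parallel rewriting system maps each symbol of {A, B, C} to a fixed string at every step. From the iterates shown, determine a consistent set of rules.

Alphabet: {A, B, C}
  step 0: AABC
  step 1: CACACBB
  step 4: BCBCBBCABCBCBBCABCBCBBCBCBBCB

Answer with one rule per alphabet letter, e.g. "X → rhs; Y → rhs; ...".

  step 0 ⇒ step 1: AABC ⇒ CA·CA·CB·B
    A ↦ CA
    B ↦ CB
    C ↦ B

A->CA, B->CB, C->B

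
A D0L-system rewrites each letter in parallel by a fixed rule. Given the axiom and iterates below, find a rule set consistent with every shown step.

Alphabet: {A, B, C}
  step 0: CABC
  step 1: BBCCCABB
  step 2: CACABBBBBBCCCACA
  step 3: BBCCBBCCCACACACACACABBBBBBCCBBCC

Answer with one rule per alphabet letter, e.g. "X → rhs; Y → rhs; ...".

A->CC, B->CA, C->BB

  step 2 ⇒ step 3: CACABBBBBBCCCACA ⇒ BB·CC·BB·CC·CA·CA·CA·CA·CA·CA·BB·BB·BB·CC·BB·CC
    A ↦ CC
    B ↦ CA
    C ↦ BB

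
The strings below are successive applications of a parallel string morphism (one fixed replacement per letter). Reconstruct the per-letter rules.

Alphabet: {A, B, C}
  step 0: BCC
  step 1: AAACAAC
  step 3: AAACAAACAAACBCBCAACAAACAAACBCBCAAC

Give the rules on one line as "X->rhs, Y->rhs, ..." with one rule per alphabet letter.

  step 0 ⇒ step 1: BCC ⇒ A·AAC·AAC
    B ↦ A
    C ↦ AAC
    A ↦ BC  (constrained at step 1)

A->BC, B->A, C->AAC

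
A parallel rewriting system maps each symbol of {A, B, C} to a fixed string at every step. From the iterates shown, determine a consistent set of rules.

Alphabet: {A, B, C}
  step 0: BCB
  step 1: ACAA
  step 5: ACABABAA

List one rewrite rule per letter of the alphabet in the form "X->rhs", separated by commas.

  step 0 ⇒ step 1: BCB ⇒ A·CA·A
    B ↦ A
    C ↦ CA
    A ↦ B  (constrained at step 1)

A->B, B->A, C->CA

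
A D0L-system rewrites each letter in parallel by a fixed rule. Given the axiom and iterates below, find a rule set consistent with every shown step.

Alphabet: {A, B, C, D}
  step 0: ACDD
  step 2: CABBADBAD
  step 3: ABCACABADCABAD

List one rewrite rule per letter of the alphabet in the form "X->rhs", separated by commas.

A->B, B->CA, C->A, D->AD

  step 2 ⇒ step 3: CABBADBAD ⇒ A·B·CA·CA·B·AD·CA·B·AD
    A ↦ B
    B ↦ CA
    C ↦ A
    D ↦ AD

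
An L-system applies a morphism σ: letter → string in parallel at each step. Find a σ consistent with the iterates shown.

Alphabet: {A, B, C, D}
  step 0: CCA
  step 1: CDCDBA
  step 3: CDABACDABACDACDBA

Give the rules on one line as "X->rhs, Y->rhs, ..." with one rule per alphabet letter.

A->BA, B->CD, C->CD, D->A

  step 0 ⇒ step 1: CCA ⇒ CD·CD·BA
    A ↦ BA
    C ↦ CD
    B ↦ CD  (constrained at step 1)
    D ↦ A  (constrained at step 1)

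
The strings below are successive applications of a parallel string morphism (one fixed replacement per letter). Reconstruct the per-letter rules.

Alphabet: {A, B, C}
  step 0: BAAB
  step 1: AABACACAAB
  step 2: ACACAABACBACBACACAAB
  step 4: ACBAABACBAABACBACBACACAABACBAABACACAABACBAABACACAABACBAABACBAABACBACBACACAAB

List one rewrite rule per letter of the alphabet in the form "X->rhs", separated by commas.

  step 1 ⇒ step 2: AABACACAAB ⇒ AC·AC·AAB·AC·B·AC·B·AC·AC·AAB
    A ↦ AC
    B ↦ AAB
    C ↦ B

A->AC, B->AAB, C->B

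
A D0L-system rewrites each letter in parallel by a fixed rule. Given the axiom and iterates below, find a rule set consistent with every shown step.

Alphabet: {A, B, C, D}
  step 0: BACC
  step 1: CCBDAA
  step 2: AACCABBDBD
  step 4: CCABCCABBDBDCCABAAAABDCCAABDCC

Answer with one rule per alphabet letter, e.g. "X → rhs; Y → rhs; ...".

A->BD, B->CC, C->A, D->AB

  step 1 ⇒ step 2: CCBDAA ⇒ A·A·CC·AB·BD·BD
    A ↦ BD
    B ↦ CC
    C ↦ A
    D ↦ AB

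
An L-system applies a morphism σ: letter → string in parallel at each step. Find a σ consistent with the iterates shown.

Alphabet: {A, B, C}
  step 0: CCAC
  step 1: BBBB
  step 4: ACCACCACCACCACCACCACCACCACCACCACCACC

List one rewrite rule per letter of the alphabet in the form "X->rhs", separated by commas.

  step 0 ⇒ step 1: CCAC ⇒ B·B·B·B
    A ↦ B
    C ↦ B
    B ↦ ACC  (constrained at step 1)

A->B, B->ACC, C->B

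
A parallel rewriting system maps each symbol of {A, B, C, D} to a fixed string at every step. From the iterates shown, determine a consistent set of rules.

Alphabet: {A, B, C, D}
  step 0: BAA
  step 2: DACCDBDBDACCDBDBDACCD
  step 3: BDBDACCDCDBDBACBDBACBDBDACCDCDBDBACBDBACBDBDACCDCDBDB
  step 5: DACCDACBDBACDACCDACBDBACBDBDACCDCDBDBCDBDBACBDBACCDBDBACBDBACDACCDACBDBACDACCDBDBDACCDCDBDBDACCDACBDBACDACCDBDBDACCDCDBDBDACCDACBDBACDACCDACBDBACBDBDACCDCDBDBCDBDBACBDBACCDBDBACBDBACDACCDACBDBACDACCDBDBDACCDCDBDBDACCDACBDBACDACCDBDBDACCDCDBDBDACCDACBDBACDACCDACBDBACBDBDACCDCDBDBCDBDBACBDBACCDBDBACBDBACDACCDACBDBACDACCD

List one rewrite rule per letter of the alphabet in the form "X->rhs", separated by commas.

  step 2 ⇒ step 3: DACCDBDBDACCDBDBDACCD ⇒ BDB·DAC·CD·CD·BDB·AC·BDB·AC·BDB·DAC·CD·CD·BDB·AC·BDB·AC·BDB·DAC·CD·CD·BDB
    A ↦ DAC
    B ↦ AC
    C ↦ CD
    D ↦ BDB

A->DAC, B->AC, C->CD, D->BDB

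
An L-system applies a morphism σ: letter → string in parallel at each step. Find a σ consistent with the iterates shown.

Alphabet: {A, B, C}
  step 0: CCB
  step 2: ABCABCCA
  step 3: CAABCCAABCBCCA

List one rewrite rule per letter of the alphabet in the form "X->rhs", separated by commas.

A->CA, B->A, C->BC

  step 2 ⇒ step 3: ABCABCCA ⇒ CA·A·BC·CA·A·BC·BC·CA
    A ↦ CA
    B ↦ A
    C ↦ BC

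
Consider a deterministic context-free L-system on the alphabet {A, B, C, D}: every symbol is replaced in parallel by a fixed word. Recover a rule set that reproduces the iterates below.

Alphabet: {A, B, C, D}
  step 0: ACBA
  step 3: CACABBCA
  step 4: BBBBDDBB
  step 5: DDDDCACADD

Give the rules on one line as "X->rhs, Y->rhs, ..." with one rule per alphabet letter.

A->B, B->D, C->B, D->CA

  step 4 ⇒ step 5: BBBBDDBB ⇒ D·D·D·D·CA·CA·D·D
    B ↦ D
    D ↦ CA
  step 3 ⇒ step 4: CACABBCA ⇒ B·B·B·B·D·D·B·B
    A ↦ B
  step 3 ⇒ step 4: CACABBCA ⇒ B·B·B·B·D·D·B·B
    C ↦ B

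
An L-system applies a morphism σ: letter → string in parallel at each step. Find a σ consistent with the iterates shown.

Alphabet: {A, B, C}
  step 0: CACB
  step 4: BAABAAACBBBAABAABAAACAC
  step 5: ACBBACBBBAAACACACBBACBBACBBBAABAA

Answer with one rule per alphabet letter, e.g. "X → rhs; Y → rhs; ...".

A->B, B->AC, C->AA

  step 4 ⇒ step 5: BAABAAACBBBAABAABAAACAC ⇒ AC·B·B·AC·B·B·B·AA·AC·AC·AC·B·B·AC·B·B·AC·B·B·B·AA·B·AA
    A ↦ B
    B ↦ AC
    C ↦ AA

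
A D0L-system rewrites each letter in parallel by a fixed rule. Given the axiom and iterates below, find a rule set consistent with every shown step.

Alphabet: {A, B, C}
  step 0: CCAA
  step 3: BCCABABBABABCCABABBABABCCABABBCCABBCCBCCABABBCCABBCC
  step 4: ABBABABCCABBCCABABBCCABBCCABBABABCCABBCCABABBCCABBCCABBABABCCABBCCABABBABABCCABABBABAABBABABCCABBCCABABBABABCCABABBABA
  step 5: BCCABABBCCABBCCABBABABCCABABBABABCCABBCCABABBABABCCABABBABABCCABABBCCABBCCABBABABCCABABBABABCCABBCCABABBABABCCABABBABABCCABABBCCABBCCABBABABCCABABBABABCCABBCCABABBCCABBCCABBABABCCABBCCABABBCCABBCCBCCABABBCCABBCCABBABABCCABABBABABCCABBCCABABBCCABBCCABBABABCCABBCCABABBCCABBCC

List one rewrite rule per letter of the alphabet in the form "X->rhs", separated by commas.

A->BCC, B->AB, C->BA

  step 4 ⇒ step 5: ABBABABCCABBCCABABBCCABBCCABBABABCCABBCCABABBCCABBCCABBABABCCABBCCABABBABABCCABABBABAABBABABCCABBCCABABBABABCCABABBABA ⇒ BCC·AB·AB·BCC·AB·BCC·AB·BA·BA·BCC·AB·AB·BA·BA·BCC·AB·BCC·AB·AB·BA·BA·BCC·AB·AB·BA·BA·BCC·AB·AB·BCC·AB·BCC·AB·BA·BA·BCC·AB·AB·BA·BA·BCC·AB·BCC·AB·AB·BA·BA·BCC·AB·AB·BA·BA·BCC·AB·AB·BCC·AB·BCC·AB·BA·BA·BCC·AB·AB·BA·BA·BCC·AB·BCC·AB·AB·BCC·AB·BCC·AB·BA·BA·BCC·AB·BCC·AB·AB·BCC·AB·BCC·BCC·AB·AB·BCC·AB·BCC·AB·BA·BA·BCC·AB·AB·BA·BA·BCC·AB·BCC·AB·AB·BCC·AB·BCC·AB·BA·BA·BCC·AB·BCC·AB·AB·BCC·AB·BCC
    A ↦ BCC
    B ↦ AB
    C ↦ BA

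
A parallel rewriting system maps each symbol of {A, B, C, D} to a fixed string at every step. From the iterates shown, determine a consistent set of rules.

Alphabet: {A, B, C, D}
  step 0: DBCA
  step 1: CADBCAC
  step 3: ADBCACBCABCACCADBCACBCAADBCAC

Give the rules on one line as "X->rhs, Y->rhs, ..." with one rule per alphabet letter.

A->C, B->AD, C->BCA, D->C

  step 0 ⇒ step 1: DBCA ⇒ C·AD·BCA·C
    A ↦ C
    B ↦ AD
    C ↦ BCA
    D ↦ C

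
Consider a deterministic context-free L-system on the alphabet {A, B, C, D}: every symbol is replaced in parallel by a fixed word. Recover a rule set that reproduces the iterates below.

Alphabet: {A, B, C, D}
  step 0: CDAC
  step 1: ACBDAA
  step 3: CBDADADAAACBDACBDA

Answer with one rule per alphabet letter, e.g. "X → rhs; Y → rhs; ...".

  step 0 ⇒ step 1: CDAC ⇒ A·CB·DA·A
    A ↦ DA
    C ↦ A
    D ↦ CB
    B ↦ A  (constrained at step 1)

A->DA, B->A, C->A, D->CB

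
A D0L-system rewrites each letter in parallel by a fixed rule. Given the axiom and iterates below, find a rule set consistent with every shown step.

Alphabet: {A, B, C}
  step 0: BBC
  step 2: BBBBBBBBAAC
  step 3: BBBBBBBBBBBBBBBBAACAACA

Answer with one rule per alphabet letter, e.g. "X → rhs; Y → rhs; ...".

A->AAC, B->BB, C->A

  step 2 ⇒ step 3: BBBBBBBBAAC ⇒ BB·BB·BB·BB·BB·BB·BB·BB·AAC·AAC·A
    A ↦ AAC
    B ↦ BB
    C ↦ A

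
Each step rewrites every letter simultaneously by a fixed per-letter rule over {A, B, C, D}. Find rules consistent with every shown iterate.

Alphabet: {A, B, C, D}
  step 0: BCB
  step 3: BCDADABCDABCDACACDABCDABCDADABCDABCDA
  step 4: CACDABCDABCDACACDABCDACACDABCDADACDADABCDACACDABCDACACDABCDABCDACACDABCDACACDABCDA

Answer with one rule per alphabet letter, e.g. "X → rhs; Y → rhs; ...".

A->CDA, B->CAC, C->DA, D->B

  step 3 ⇒ step 4: BCDADABCDABCDACACDABCDABCDADABCDABCDA ⇒ CAC·DA·B·CDA·B·CDA·CAC·DA·B·CDA·CAC·DA·B·CDA·DA·CDA·DA·B·CDA·CAC·DA·B·CDA·CAC·DA·B·CDA·B·CDA·CAC·DA·B·CDA·CAC·DA·B·CDA
    A ↦ CDA
    B ↦ CAC
    C ↦ DA
    D ↦ B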